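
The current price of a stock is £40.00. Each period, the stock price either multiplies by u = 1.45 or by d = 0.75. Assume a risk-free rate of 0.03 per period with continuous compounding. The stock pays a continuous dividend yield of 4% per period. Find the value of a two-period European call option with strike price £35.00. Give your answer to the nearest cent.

£9.05

Per-period risk-free factor R = e^0.03 = 1.0305; dividend-adjusted growth = e^(0.03−0.04) = 0.9900.
Risk-neutral probability p = (0.9900 − 0.75)/(1.45 − 0.75) = 0.2400/0.7000 = 0.3429
Terminal stock prices: S_uu = 84.1, S_ud = 43.5, S_dd = 22.5
Terminal payoffs (S − K): max(49.1, 0) = 49.1, max(8.5, 0) = 8.5, max(-12.5, 0) = 0
Node u (S = 58): V_u = e^(−0.03)·[0.3429·49.1000 + 0.6571·8.5000] = 21.7602
Node d (S = 30): V_d = e^(−0.03)·[0.3429·8.5000 + 0.6571·0.0000] = 2.8287
Node 0 (S = 40): V_0 = e^(−0.03)·[0.3429·21.7602 + 0.6571·2.8287] = 9.0454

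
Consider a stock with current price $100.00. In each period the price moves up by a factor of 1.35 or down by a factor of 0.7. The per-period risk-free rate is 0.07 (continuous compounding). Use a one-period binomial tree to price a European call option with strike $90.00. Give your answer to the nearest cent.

Risk-neutral probability p = (e^0.07 − 0.7)/(1.35 − 0.7) = 0.3725/0.6500 = 0.5731
Terminal stock prices: S_u = 135, S_d = 70
Terminal payoffs (S − K): max(45, 0) = 45, max(-20, 0) = 0
Node 0 (S = 100): V_0 = e^(−0.07)·[0.5731·45.0000 + 0.4269·0.0000] = 24.0455

$24.05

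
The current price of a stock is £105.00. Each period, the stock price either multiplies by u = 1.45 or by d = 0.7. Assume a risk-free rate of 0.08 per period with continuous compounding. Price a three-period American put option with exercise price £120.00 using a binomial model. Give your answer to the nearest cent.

Risk-neutral probability p = (e^0.08 − 0.7)/(1.45 − 0.7) = 0.3833/0.7500 = 0.5110
Terminal stock prices: S_uuu = 320.1, S_uud = 154.5, S_udd = 74.6, S_ddd = 36.01
Terminal payoffs (K − S): max(-200.1, 0) = 0, max(-34.53, 0) = 0, max(45.4, 0) = 45.4, max(83.99, 0) = 83.99
Node uu (S = 220.8): continuation = e^(−0.08)·[0.5110·0.0000 + 0.4890·0.0000] = 0.0000; exercise value = 0.0000 ≤ continuation, so V_uu = 0.0000
Node ud (S = 106.6): continuation = e^(−0.08)·[0.5110·0.0000 + 0.4890·45.3975] = 20.4905; exercise value = 13.4250 ≤ continuation, so V_ud = 20.4905
Node dd (S = 51.45): continuation = e^(−0.08)·[0.5110·45.3975 + 0.4890·83.9850] = 59.3240; exercise value = 68.5500 > continuation, so V_dd = 68.5500 (exercise)
Node u (S = 152.2): continuation = e^(−0.08)·[0.5110·0.0000 + 0.4890·20.4905] = 9.2486; exercise value = 0.0000 ≤ continuation, so V_u = 9.2486
Node d (S = 73.5): continuation = e^(−0.08)·[0.5110·20.4905 + 0.4890·68.5500] = 40.6072; exercise value = 46.5000 > continuation, so V_d = 46.5000 (exercise)
Node 0 (S = 105): continuation = e^(−0.08)·[0.5110·9.2486 + 0.4890·46.5000] = 25.3512; exercise value = 15.0000 ≤ continuation, so V_0 = 25.3512

£25.35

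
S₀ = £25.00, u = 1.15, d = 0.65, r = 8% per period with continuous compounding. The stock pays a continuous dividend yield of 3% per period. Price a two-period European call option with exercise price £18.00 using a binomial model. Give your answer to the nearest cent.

£8.45

Per-period risk-free factor R = e^0.08 = 1.0833; dividend-adjusted growth = e^(0.08−0.03) = 1.0513.
Risk-neutral probability p = (1.0513 − 0.65)/(1.15 − 0.65) = 0.4013/0.5000 = 0.8025
Terminal stock prices: S_uu = 33.06, S_ud = 18.69, S_dd = 10.56
Terminal payoffs (S − K): max(15.06, 0) = 15.06, max(0.6875, 0) = 0.6875, max(-7.437, 0) = 0
Node u (S = 28.75): V_u = e^(−0.08)·[0.8025·15.0625 + 0.1975·0.6875] = 11.2842
Node d (S = 16.25): V_d = e^(−0.08)·[0.8025·0.6875 + 0.1975·0.0000] = 0.5093
Node 0 (S = 25): V_0 = e^(−0.08)·[0.8025·11.2842 + 0.1975·0.5093] = 8.4526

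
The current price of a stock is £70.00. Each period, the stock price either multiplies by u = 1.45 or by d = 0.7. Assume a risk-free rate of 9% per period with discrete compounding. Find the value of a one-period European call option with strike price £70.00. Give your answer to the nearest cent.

Risk-neutral probability p = (1 + 0.09 − 0.7)/(1.45 − 0.7) = 0.3900/0.7500 = 0.5200
Terminal stock prices: S_u = 101.5, S_d = 49
Terminal payoffs (S − K): max(31.5, 0) = 31.5, max(-21, 0) = 0
Node 0 (S = 70): V_0 = 1/1.09·[0.5200·31.5000 + 0.4800·0.0000] = 15.0275

£15.03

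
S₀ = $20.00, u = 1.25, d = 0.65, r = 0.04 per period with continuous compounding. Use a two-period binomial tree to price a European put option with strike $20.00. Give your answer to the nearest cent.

Risk-neutral probability p = (e^0.04 − 0.65)/(1.25 − 0.65) = 0.3908/0.6000 = 0.6514
Terminal stock prices: S_uu = 31.25, S_ud = 16.25, S_dd = 8.45
Terminal payoffs (K − S): max(-11.25, 0) = 0, max(3.75, 0) = 3.75, max(11.55, 0) = 11.55
Node u (S = 25): V_u = e^(−0.04)·[0.6514·0.0000 + 0.3486·3.7500] = 1.2562
Node d (S = 13): V_d = e^(−0.04)·[0.6514·3.7500 + 0.3486·11.5500] = 6.2158
Node 0 (S = 20): V_0 = e^(−0.04)·[0.6514·1.2562 + 0.3486·6.2158] = 2.8683

$2.87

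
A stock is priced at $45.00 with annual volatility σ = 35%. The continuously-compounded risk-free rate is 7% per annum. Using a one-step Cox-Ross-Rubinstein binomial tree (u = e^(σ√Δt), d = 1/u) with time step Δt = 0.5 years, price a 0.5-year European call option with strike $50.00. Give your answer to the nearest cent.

CRR parameters: u = e^(σ√Δt) = e^(0.35·√0.5) = 1.2808, d = 1/u = 0.7808
Per-period rate: rΔt = 0.07·0.5 = 0.035, so R = e^0.035 = 1.0356
Risk-neutral probability p = (e^0.035 − 0.7808)/(1.2808 − 0.7808) = 0.2549/0.5000 = 0.5097
Terminal stock prices: S_u = 57.64, S_d = 35.13
Terminal payoffs (S − K): max(7.636, 0) = 7.636, max(-14.87, 0) = 0
Node 0 (S = 45): V_0 = e^(−0.035)·[0.5097·7.6361 + 0.4903·0.0000] = 3.7581

$3.76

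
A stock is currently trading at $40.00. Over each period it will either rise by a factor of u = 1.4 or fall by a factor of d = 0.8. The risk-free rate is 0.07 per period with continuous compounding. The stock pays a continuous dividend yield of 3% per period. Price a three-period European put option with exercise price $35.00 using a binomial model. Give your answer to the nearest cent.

Per-period risk-free factor R = e^0.07 = 1.0725; dividend-adjusted growth = e^(0.07−0.03) = 1.0408.
Risk-neutral probability p = (1.0408 − 0.8)/(1.4 − 0.8) = 0.2408/0.6000 = 0.4014
Terminal stock prices: S_uuu = 109.8, S_uud = 62.72, S_udd = 35.84, S_ddd = 20.48
Terminal payoffs (K − S): max(-74.76, 0) = 0, max(-27.72, 0) = 0, max(-0.84, 0) = 0, max(14.52, 0) = 14.52
Node uu (S = 78.4): V_uu = e^(−0.07)·[0.4014·0.0000 + 0.5986·0.0000] = 0.0000
Node ud (S = 44.8): V_ud = e^(−0.07)·[0.4014·0.0000 + 0.5986·0.0000] = 0.0000
Node dd (S = 25.6): V_dd = e^(−0.07)·[0.4014·0.0000 + 0.5986·14.5200] = 8.1047
Node u (S = 56): V_u = e^(−0.07)·[0.4014·0.0000 + 0.5986·0.0000] = 0.0000
Node d (S = 32): V_d = e^(−0.07)·[0.4014·0.0000 + 0.5986·8.1047] = 4.5239
Node 0 (S = 40): V_0 = e^(−0.07)·[0.4014·0.0000 + 0.5986·4.5239] = 2.5251

$2.53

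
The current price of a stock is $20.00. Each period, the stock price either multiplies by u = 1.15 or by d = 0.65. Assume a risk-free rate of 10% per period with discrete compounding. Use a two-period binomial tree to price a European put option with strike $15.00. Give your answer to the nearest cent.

Risk-neutral probability p = (1 + 0.1 − 0.65)/(1.15 − 0.65) = 0.4500/0.5000 = 0.9000
Terminal stock prices: S_uu = 26.45, S_ud = 14.95, S_dd = 8.45
Terminal payoffs (K − S): max(-11.45, 0) = 0, max(0.05, 0) = 0.05, max(6.55, 0) = 6.55
Node u (S = 23): V_u = 1/1.1·[0.9000·0.0000 + 0.1000·0.0500] = 0.0045
Node d (S = 13): V_d = 1/1.1·[0.9000·0.0500 + 0.1000·6.5500] = 0.6364
Node 0 (S = 20): V_0 = 1/1.1·[0.9000·0.0045 + 0.1000·0.6364] = 0.0616

$0.06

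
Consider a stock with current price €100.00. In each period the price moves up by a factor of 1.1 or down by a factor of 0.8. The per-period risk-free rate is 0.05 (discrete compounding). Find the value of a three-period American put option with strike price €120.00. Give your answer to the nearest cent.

€20.00

Risk-neutral probability p = (1 + 0.05 − 0.8)/(1.1 − 0.8) = 0.2500/0.3000 = 0.8333
Terminal stock prices: S_uuu = 133.1, S_uud = 96.8, S_udd = 70.4, S_ddd = 51.2
Terminal payoffs (K − S): max(-13.1, 0) = 0, max(23.2, 0) = 23.2, max(49.6, 0) = 49.6, max(68.8, 0) = 68.8
Node uu (S = 121): continuation = 1/1.05·[0.8333·0.0000 + 0.1667·23.2000] = 3.6825; exercise value = 0.0000 ≤ continuation, so V_uu = 3.6825
Node ud (S = 88): continuation = 1/1.05·[0.8333·23.2000 + 0.1667·49.6000] = 26.2857; exercise value = 32.0000 > continuation, so V_ud = 32.0000 (exercise)
Node dd (S = 64): continuation = 1/1.05·[0.8333·49.6000 + 0.1667·68.8000] = 50.2857; exercise value = 56.0000 > continuation, so V_dd = 56.0000 (exercise)
Node u (S = 110): continuation = 1/1.05·[0.8333·3.6825 + 0.1667·32.0000] = 8.0020; exercise value = 10.0000 > continuation, so V_u = 10.0000 (exercise)
Node d (S = 80): continuation = 1/1.05·[0.8333·32.0000 + 0.1667·56.0000] = 34.2857; exercise value = 40.0000 > continuation, so V_d = 40.0000 (exercise)
Node 0 (S = 100): continuation = 1/1.05·[0.8333·10.0000 + 0.1667·40.0000] = 14.2857; exercise value = 20.0000 > continuation, so V_0 = 20.0000 (exercise)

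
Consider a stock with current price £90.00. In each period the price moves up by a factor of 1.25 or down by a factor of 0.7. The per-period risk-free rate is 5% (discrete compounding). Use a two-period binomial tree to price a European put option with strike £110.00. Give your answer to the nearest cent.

Risk-neutral probability p = (1 + 0.05 − 0.7)/(1.25 − 0.7) = 0.3500/0.5500 = 0.6364
Terminal stock prices: S_uu = 140.6, S_ud = 78.75, S_dd = 44.1
Terminal payoffs (K − S): max(-30.62, 0) = 0, max(31.25, 0) = 31.25, max(65.9, 0) = 65.9
Node u (S = 112.5): V_u = 1/1.05·[0.6364·0.0000 + 0.3636·31.2500] = 10.8225
Node d (S = 63): V_d = 1/1.05·[0.6364·31.2500 + 0.3636·65.9000] = 41.7619
Node 0 (S = 90): V_0 = 1/1.05·[0.6364·10.8225 + 0.3636·41.7619] = 21.0221

£21.02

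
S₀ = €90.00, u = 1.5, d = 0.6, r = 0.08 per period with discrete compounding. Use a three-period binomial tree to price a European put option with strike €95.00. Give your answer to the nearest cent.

€18.93

Risk-neutral probability p = (1 + 0.08 − 0.6)/(1.5 − 0.6) = 0.4800/0.9000 = 0.5333
Terminal stock prices: S_uuu = 303.8, S_uud = 121.5, S_udd = 48.6, S_ddd = 19.44
Terminal payoffs (K − S): max(-208.8, 0) = 0, max(-26.5, 0) = 0, max(46.4, 0) = 46.4, max(75.56, 0) = 75.56
Node uu (S = 202.5): V_uu = 1/1.08·[0.5333·0.0000 + 0.4667·0.0000] = 0.0000
Node ud (S = 81): V_ud = 1/1.08·[0.5333·0.0000 + 0.4667·46.4000] = 20.0494
Node dd (S = 32.4): V_dd = 1/1.08·[0.5333·46.4000 + 0.4667·75.5600] = 55.5630
Node u (S = 135): V_u = 1/1.08·[0.5333·0.0000 + 0.4667·20.0494] = 8.6633
Node d (S = 54): V_d = 1/1.08·[0.5333·20.0494 + 0.4667·55.5630] = 33.9096
Node 0 (S = 90): V_0 = 1/1.08·[0.5333·8.6633 + 0.4667·33.9096] = 18.9305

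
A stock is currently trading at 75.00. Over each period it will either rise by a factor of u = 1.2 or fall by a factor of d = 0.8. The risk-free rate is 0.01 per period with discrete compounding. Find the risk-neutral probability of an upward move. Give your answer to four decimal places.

p = 0.5250

Risk-neutral probability p = (1 + 0.01 − 0.8)/(1.2 − 0.8) = 0.2100/0.4000 = 0.5250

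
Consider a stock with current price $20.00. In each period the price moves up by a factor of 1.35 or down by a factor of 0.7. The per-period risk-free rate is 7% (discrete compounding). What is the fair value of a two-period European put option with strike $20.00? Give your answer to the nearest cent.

Risk-neutral probability p = (1 + 0.07 − 0.7)/(1.35 − 0.7) = 0.3700/0.6500 = 0.5692
Terminal stock prices: S_uu = 36.45, S_ud = 18.9, S_dd = 9.8
Terminal payoffs (K − S): max(-16.45, 0) = 0, max(1.1, 0) = 1.1, max(10.2, 0) = 10.2
Node u (S = 27): V_u = 1/1.07·[0.5692·0.0000 + 0.4308·1.1000] = 0.4428
Node d (S = 14): V_d = 1/1.07·[0.5692·1.1000 + 0.4308·10.2000] = 4.6916
Node 0 (S = 20): V_0 = 1/1.07·[0.5692·0.4428 + 0.4308·4.6916] = 2.1244

$2.12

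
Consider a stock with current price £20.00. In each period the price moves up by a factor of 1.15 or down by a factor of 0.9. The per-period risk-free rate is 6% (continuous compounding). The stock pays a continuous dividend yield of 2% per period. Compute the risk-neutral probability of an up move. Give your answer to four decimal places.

Per-period risk-free factor R = e^0.06 = 1.0618; dividend-adjusted growth = e^(0.06−0.02) = 1.0408.
Risk-neutral probability p = (1.0408 − 0.9)/(1.15 − 0.9) = 0.1408/0.2500 = 0.5632

p = 0.5632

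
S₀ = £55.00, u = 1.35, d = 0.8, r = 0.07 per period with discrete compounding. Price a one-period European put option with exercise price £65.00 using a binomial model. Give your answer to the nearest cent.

£9.99

Risk-neutral probability p = (1 + 0.07 − 0.8)/(1.35 − 0.8) = 0.2700/0.5500 = 0.4909
Terminal stock prices: S_u = 74.25, S_d = 44
Terminal payoffs (K − S): max(-9.25, 0) = 0, max(21, 0) = 21
Node 0 (S = 55): V_0 = 1/1.07·[0.4909·0.0000 + 0.5091·21.0000] = 9.9915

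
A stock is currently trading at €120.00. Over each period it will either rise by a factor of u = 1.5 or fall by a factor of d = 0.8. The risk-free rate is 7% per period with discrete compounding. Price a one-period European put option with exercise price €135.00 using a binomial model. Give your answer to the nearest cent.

Risk-neutral probability p = (1 + 0.07 − 0.8)/(1.5 − 0.8) = 0.2700/0.7000 = 0.3857
Terminal stock prices: S_u = 180, S_d = 96
Terminal payoffs (K − S): max(-45, 0) = 0, max(39, 0) = 39
Node 0 (S = 120): V_0 = 1/1.07·[0.3857·0.0000 + 0.6143·39.0000] = 22.3899

€22.39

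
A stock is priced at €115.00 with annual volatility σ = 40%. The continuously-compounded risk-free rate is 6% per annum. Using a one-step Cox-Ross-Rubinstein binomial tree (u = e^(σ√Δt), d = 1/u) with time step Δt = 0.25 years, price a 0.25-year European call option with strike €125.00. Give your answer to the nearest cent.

CRR parameters: u = e^(σ√Δt) = e^(0.4·√0.25) = 1.2214, d = 1/u = 0.8187
Per-period rate: rΔt = 0.06·0.25 = 0.015, so R = e^0.015 = 1.0151
Risk-neutral probability p = (e^0.015 − 0.8187)/(1.2214 − 0.8187) = 0.1964/0.4027 = 0.4877
Terminal stock prices: S_u = 140.5, S_d = 94.15
Terminal payoffs (S − K): max(15.46, 0) = 15.46, max(-30.85, 0) = 0
Node 0 (S = 115): V_0 = e^(−0.015)·[0.4877·15.4613 + 0.5123·0.0000] = 7.4282

€7.43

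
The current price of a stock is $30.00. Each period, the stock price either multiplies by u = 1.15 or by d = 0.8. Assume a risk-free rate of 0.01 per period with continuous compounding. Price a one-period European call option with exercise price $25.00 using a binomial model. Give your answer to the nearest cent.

$5.64

Risk-neutral probability p = (e^0.01 − 0.8)/(1.15 − 0.8) = 0.2101/0.3500 = 0.6001
Terminal stock prices: S_u = 34.5, S_d = 24
Terminal payoffs (S − K): max(9.5, 0) = 9.5, max(-1, 0) = 0
Node 0 (S = 30): V_0 = e^(−0.01)·[0.6001·9.5000 + 0.3999·0.0000] = 5.6446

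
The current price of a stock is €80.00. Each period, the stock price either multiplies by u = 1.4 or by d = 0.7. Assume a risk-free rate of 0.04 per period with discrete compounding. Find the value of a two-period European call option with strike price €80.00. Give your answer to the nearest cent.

Risk-neutral probability p = (1 + 0.04 − 0.7)/(1.4 − 0.7) = 0.3400/0.7000 = 0.4857
Terminal stock prices: S_uu = 156.8, S_ud = 78.4, S_dd = 39.2
Terminal payoffs (S − K): max(76.8, 0) = 76.8, max(-1.6, 0) = 0, max(-40.8, 0) = 0
Node u (S = 112): V_u = 1/1.04·[0.4857·76.8000 + 0.5143·0.0000] = 35.8681
Node d (S = 56): V_d = 1/1.04·[0.4857·0.0000 + 0.5143·0.0000] = 0.0000
Node 0 (S = 80): V_0 = 1/1.04·[0.4857·35.8681 + 0.5143·0.0000] = 16.7516

€16.75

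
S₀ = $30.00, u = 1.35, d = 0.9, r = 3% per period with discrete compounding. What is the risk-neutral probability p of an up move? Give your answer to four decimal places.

p = 0.2889

Risk-neutral probability p = (1 + 0.03 − 0.9)/(1.35 − 0.9) = 0.1300/0.4500 = 0.2889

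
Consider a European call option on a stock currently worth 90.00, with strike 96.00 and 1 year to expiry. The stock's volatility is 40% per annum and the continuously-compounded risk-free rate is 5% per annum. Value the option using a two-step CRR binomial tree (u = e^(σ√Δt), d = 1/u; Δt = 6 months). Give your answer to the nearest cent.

13.34

CRR parameters: u = e^(σ√Δt) = e^(0.4·√0.5) = 1.3269, d = 1/u = 0.7536
Per-period rate: rΔt = 0.05·0.5 = 0.025, so R = e^0.025 = 1.0253
Risk-neutral probability p = (e^0.025 − 0.7536)/(1.3269 − 0.7536) = 0.2717/0.5733 = 0.4739
Terminal stock prices: S_uu = 158.5, S_ud = 90, S_dd = 51.12
Terminal payoffs (S − K): max(62.46, 0) = 62.46, max(-6, 0) = 0, max(-44.88, 0) = 0
Node u (S = 119.4): V_u = e^(−0.025)·[0.4739·62.4589 + 0.5261·0.0000] = 28.8695
Node d (S = 67.83): V_d = e^(−0.025)·[0.4739·0.0000 + 0.5261·0.0000] = 0.0000
Node 0 (S = 90): V_0 = e^(−0.025)·[0.4739·28.8695 + 0.5261·0.0000] = 13.3439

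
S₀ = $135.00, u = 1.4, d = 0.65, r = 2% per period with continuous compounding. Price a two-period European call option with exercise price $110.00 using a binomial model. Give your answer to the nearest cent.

$42.36

Risk-neutral probability p = (e^0.02 − 0.65)/(1.4 − 0.65) = 0.3702/0.7500 = 0.4936
Terminal stock prices: S_uu = 264.6, S_ud = 122.9, S_dd = 57.04
Terminal payoffs (S − K): max(154.6, 0) = 154.6, max(12.85, 0) = 12.85, max(-52.96, 0) = 0
Node u (S = 189): V_u = e^(−0.02)·[0.4936·154.6000 + 0.5064·12.8500] = 81.1781
Node d (S = 87.75): V_d = e^(−0.02)·[0.4936·12.8500 + 0.5064·0.0000] = 6.2172
Node 0 (S = 135): V_0 = e^(−0.02)·[0.4936·81.1781 + 0.5064·6.2172] = 42.3623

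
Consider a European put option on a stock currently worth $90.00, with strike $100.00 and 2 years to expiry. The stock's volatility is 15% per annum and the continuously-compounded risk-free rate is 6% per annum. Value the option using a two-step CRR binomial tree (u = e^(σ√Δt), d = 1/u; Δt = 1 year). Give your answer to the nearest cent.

$7.19

CRR parameters: u = e^(σ√Δt) = e^(0.15·√1) = 1.1618, d = 1/u = 0.8607
Per-period rate: rΔt = 0.06·1 = 0.06, so R = e^0.06 = 1.0618
Risk-neutral probability p = (e^0.06 − 0.8607)/(1.1618 − 0.8607) = 0.2011/0.3011 = 0.6679
Terminal stock prices: S_uu = 121.5, S_ud = 90, S_dd = 66.67
Terminal payoffs (K − S): max(-21.49, 0) = 0, max(10, 0) = 10, max(33.33, 0) = 33.33
Node u (S = 104.6): V_u = e^(−0.06)·[0.6679·0.0000 + 0.3321·10.0000] = 3.1274
Node d (S = 77.46): V_d = e^(−0.06)·[0.6679·10.0000 + 0.3321·33.3264] = 16.7127
Node 0 (S = 90): V_0 = e^(−0.06)·[0.6679·3.1274 + 0.3321·16.7127] = 7.1940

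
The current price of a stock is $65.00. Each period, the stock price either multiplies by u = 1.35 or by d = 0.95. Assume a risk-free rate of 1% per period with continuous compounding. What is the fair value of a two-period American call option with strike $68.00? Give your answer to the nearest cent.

Risk-neutral probability p = (e^0.01 − 0.95)/(1.35 − 0.95) = 0.0601/0.4000 = 0.1501
Terminal stock prices: S_uu = 118.5, S_ud = 83.36, S_dd = 58.66
Terminal payoffs (S − K): max(50.46, 0) = 50.46, max(15.36, 0) = 15.36, max(-9.337, 0) = 0
Node u (S = 87.75): continuation = e^(−0.01)·[0.1501·50.4625 + 0.8499·15.3625] = 20.4266; exercise value = 19.7500 ≤ continuation, so V_u = 20.4266
Node d (S = 61.75): continuation = e^(−0.01)·[0.1501·15.3625 + 0.8499·0.0000] = 2.2834; exercise value = 0.0000 ≤ continuation, so V_d = 2.2834
Node 0 (S = 65): continuation = e^(−0.01)·[0.1501·20.4266 + 0.8499·2.2834] = 4.9573; exercise value = 0.0000 ≤ continuation, so V_0 = 4.9573

$4.96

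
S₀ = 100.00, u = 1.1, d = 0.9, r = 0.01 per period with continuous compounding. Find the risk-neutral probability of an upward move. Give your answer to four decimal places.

p = 0.5503

Risk-neutral probability p = (e^0.01 − 0.9)/(1.1 − 0.9) = 0.1101/0.2000 = 0.5503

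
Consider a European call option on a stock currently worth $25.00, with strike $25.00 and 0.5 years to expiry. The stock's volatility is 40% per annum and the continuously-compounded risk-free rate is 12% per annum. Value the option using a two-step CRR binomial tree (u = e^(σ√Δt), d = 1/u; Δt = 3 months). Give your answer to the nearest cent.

CRR parameters: u = e^(σ√Δt) = e^(0.4·√0.25) = 1.2214, d = 1/u = 0.8187
Per-period rate: rΔt = 0.12·0.25 = 0.03, so R = e^0.03 = 1.0305
Risk-neutral probability p = (e^0.03 − 0.8187)/(1.2214 − 0.8187) = 0.2117/0.4027 = 0.5258
Terminal stock prices: S_uu = 37.3, S_ud = 25, S_dd = 16.76
Terminal payoffs (S − K): max(12.3, 0) = 12.3, max(0, 0) = 0, max(-8.242, 0) = 0
Node u (S = 30.54): V_u = e^(−0.03)·[0.5258·12.2956 + 0.4742·0.0000] = 6.2739
Node d (S = 20.47): V_d = e^(−0.03)·[0.5258·0.0000 + 0.4742·0.0000] = 0.0000
Node 0 (S = 25): V_0 = e^(−0.03)·[0.5258·6.2739 + 0.4742·0.0000] = 3.2013

$3.20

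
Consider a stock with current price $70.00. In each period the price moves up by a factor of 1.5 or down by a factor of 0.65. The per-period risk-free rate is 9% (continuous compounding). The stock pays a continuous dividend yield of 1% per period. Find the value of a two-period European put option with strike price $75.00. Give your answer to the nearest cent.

$11.94

Per-period risk-free factor R = e^0.09 = 1.0942; dividend-adjusted growth = e^(0.09−0.01) = 1.0833.
Risk-neutral probability p = (1.0833 − 0.65)/(1.5 − 0.65) = 0.4333/0.8500 = 0.5097
Terminal stock prices: S_uu = 157.5, S_ud = 68.25, S_dd = 29.58
Terminal payoffs (K − S): max(-82.5, 0) = 0, max(6.75, 0) = 6.75, max(45.42, 0) = 45.42
Node u (S = 105): V_u = e^(−0.09)·[0.5097·0.0000 + 0.4903·6.7500] = 3.0244
Node d (S = 45.5): V_d = e^(−0.09)·[0.5097·6.7500 + 0.4903·45.4250] = 23.4976
Node 0 (S = 70): V_0 = e^(−0.09)·[0.5097·3.0244 + 0.4903·23.4976] = 11.9372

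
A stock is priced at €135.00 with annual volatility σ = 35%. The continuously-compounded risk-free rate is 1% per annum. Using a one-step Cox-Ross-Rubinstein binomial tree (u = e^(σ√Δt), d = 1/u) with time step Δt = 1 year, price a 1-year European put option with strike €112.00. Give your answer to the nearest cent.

€9.56

CRR parameters: u = e^(σ√Δt) = e^(0.35·√1) = 1.4191, d = 1/u = 0.7047
Per-period rate: rΔt = 0.01·1 = 0.01, so R = e^0.01 = 1.0101
Risk-neutral probability p = (e^0.01 − 0.7047)/(1.4191 − 0.7047) = 0.3054/0.7144 = 0.4275
Terminal stock prices: S_u = 191.6, S_d = 95.13
Terminal payoffs (K − S): max(-79.57, 0) = 0, max(16.87, 0) = 16.87
Node 0 (S = 135): V_0 = e^(−0.01)·[0.4275·0.0000 + 0.5725·16.8671] = 9.5612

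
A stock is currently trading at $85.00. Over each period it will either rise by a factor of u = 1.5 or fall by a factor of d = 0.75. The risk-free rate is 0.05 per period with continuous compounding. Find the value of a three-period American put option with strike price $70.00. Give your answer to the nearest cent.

$7.19

Risk-neutral probability p = (e^0.05 − 0.75)/(1.5 − 0.75) = 0.3013/0.7500 = 0.4017
Terminal stock prices: S_uuu = 286.9, S_uud = 143.4, S_udd = 71.72, S_ddd = 35.86
Terminal payoffs (K − S): max(-216.9, 0) = 0, max(-73.44, 0) = 0, max(-1.719, 0) = 0, max(34.14, 0) = 34.14
Node uu (S = 191.2): continuation = e^(−0.05)·[0.4017·0.0000 + 0.5983·0.0000] = 0.0000; exercise value = 0.0000 ≤ continuation, so V_uu = 0.0000
Node ud (S = 95.62): continuation = e^(−0.05)·[0.4017·0.0000 + 0.5983·0.0000] = 0.0000; exercise value = 0.0000 ≤ continuation, so V_ud = 0.0000
Node dd (S = 47.81): continuation = e^(−0.05)·[0.4017·0.0000 + 0.5983·34.1406] = 19.4303; exercise value = 22.1875 > continuation, so V_dd = 22.1875 (exercise)
Node u (S = 127.5): continuation = e^(−0.05)·[0.4017·0.0000 + 0.5983·0.0000] = 0.0000; exercise value = 0.0000 ≤ continuation, so V_u = 0.0000
Node d (S = 63.75): continuation = e^(−0.05)·[0.4017·0.0000 + 0.5983·22.1875] = 12.6275; exercise value = 6.2500 ≤ continuation, so V_d = 12.6275
Node 0 (S = 85): continuation = e^(−0.05)·[0.4017·0.0000 + 0.5983·12.6275] = 7.1866; exercise value = 0.0000 ≤ continuation, so V_0 = 7.1866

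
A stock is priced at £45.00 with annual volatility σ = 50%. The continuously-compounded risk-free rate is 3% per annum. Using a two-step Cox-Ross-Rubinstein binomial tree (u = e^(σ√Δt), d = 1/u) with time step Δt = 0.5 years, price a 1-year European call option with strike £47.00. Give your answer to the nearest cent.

£8.07

CRR parameters: u = e^(σ√Δt) = e^(0.5·√0.5) = 1.4241, d = 1/u = 0.7022
Per-period rate: rΔt = 0.03·0.5 = 0.015, so R = e^0.015 = 1.0151
Risk-neutral probability p = (e^0.015 − 0.7022)/(1.4241 − 0.7022) = 0.3129/0.7219 = 0.4335
Terminal stock prices: S_uu = 91.27, S_ud = 45, S_dd = 22.19
Terminal payoffs (S − K): max(44.27, 0) = 44.27, max(-2, 0) = 0, max(-24.81, 0) = 0
Node u (S = 64.09): V_u = e^(−0.015)·[0.4335·44.2652 + 0.5665·0.0000] = 18.9013
Node d (S = 31.6): V_d = e^(−0.015)·[0.4335·0.0000 + 0.5665·0.0000] = 0.0000
Node 0 (S = 45): V_0 = e^(−0.015)·[0.4335·18.9013 + 0.5665·0.0000] = 8.0709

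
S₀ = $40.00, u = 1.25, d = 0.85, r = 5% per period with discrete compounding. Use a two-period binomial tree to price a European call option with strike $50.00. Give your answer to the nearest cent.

Risk-neutral probability p = (1 + 0.05 − 0.85)/(1.25 − 0.85) = 0.2000/0.4000 = 0.5000
Terminal stock prices: S_uu = 62.5, S_ud = 42.5, S_dd = 28.9
Terminal payoffs (S − K): max(12.5, 0) = 12.5, max(-7.5, 0) = 0, max(-21.1, 0) = 0
Node u (S = 50): V_u = 1/1.05·[0.5000·12.5000 + 0.5000·0.0000] = 5.9524
Node d (S = 34): V_d = 1/1.05·[0.5000·0.0000 + 0.5000·0.0000] = 0.0000
Node 0 (S = 40): V_0 = 1/1.05·[0.5000·5.9524 + 0.5000·0.0000] = 2.8345

$2.83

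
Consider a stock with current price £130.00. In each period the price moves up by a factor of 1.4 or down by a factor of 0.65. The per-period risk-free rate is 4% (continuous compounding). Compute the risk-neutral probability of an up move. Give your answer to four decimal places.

Risk-neutral probability p = (e^0.04 − 0.65)/(1.4 − 0.65) = 0.3908/0.7500 = 0.5211

p = 0.5211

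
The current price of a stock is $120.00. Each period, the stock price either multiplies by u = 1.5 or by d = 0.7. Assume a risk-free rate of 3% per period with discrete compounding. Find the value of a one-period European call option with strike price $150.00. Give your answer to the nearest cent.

Risk-neutral probability p = (1 + 0.03 − 0.7)/(1.5 − 0.7) = 0.3300/0.8000 = 0.4125
Terminal stock prices: S_u = 180, S_d = 84
Terminal payoffs (S − K): max(30, 0) = 30, max(-66, 0) = 0
Node 0 (S = 120): V_0 = 1/1.03·[0.4125·30.0000 + 0.5875·0.0000] = 12.0146

$12.01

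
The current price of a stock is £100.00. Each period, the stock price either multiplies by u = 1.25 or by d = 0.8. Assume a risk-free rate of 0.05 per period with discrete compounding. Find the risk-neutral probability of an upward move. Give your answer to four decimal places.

Risk-neutral probability p = (1 + 0.05 − 0.8)/(1.25 − 0.8) = 0.2500/0.4500 = 0.5556

p = 0.5556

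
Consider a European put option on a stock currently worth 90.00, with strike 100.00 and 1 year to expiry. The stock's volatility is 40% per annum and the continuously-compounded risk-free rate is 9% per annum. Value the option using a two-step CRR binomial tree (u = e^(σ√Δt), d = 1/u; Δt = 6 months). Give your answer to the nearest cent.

CRR parameters: u = e^(σ√Δt) = e^(0.4·√0.5) = 1.3269, d = 1/u = 0.7536
Per-period rate: rΔt = 0.09·0.5 = 0.045, so R = e^0.045 = 1.0460
Risk-neutral probability p = (e^0.045 − 0.7536)/(1.3269 − 0.7536) = 0.2924/0.5733 = 0.5100
Terminal stock prices: S_uu = 158.5, S_ud = 90, S_dd = 51.12
Terminal payoffs (K − S): max(-58.46, 0) = 0, max(10, 0) = 10, max(48.88, 0) = 48.88
Node u (S = 119.4): V_u = e^(−0.045)·[0.5100·0.0000 + 0.4900·10.0000] = 4.6839
Node d (S = 67.83): V_d = e^(−0.045)·[0.5100·10.0000 + 0.4900·48.8826] = 27.7723
Node 0 (S = 90): V_0 = e^(−0.045)·[0.5100·4.6839 + 0.4900·27.7723] = 15.2922

15.29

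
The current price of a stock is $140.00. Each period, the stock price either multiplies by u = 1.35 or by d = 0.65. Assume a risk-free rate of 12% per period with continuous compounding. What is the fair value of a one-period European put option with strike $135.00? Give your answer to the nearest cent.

$12.40

Risk-neutral probability p = (e^0.12 − 0.65)/(1.35 − 0.65) = 0.4775/0.7000 = 0.6821
Terminal stock prices: S_u = 189, S_d = 91
Terminal payoffs (K − S): max(-54, 0) = 0, max(44, 0) = 44
Node 0 (S = 140): V_0 = e^(−0.12)·[0.6821·0.0000 + 0.3179·44.0000] = 12.4044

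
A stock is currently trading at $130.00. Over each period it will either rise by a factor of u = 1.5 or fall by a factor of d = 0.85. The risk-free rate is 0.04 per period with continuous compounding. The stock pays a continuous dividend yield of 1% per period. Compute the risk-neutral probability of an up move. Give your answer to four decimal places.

p = 0.2776

Per-period risk-free factor R = e^0.04 = 1.0408; dividend-adjusted growth = e^(0.04−0.01) = 1.0305.
Risk-neutral probability p = (1.0305 − 0.85)/(1.5 − 0.85) = 0.1805/0.6500 = 0.2776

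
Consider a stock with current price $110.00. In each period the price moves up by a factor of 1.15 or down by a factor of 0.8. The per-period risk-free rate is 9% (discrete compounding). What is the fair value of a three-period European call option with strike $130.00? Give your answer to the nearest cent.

Risk-neutral probability p = (1 + 0.09 − 0.8)/(1.15 − 0.8) = 0.2900/0.3500 = 0.8286
Terminal stock prices: S_uuu = 167.3, S_uud = 116.4, S_udd = 80.96, S_ddd = 56.32
Terminal payoffs (S − K): max(37.3, 0) = 37.3, max(-13.62, 0) = 0, max(-49.04, 0) = 0, max(-73.68, 0) = 0
Node uu (S = 145.5): V_uu = 1/1.09·[0.8286·37.2962 + 0.1714·0.0000] = 28.3510
Node ud (S = 101.2): V_ud = 1/1.09·[0.8286·0.0000 + 0.1714·0.0000] = 0.0000
Node dd (S = 70.4): V_dd = 1/1.09·[0.8286·0.0000 + 0.1714·0.0000] = 0.0000
Node u (S = 126.5): V_u = 1/1.09·[0.8286·28.3510 + 0.1714·0.0000] = 21.5512
Node d (S = 88): V_d = 1/1.09·[0.8286·0.0000 + 0.1714·0.0000] = 0.0000
Node 0 (S = 110): V_0 = 1/1.09·[0.8286·21.5512 + 0.1714·0.0000] = 16.3823

$16.38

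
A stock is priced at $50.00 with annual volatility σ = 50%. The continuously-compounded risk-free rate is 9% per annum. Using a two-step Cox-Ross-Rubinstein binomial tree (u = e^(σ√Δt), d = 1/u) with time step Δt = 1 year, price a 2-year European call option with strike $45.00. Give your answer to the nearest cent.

$18.70

CRR parameters: u = e^(σ√Δt) = e^(0.5·√1) = 1.6487, d = 1/u = 0.6065
Per-period rate: rΔt = 0.09·1 = 0.09, so R = e^0.09 = 1.0942
Risk-neutral probability p = (e^0.09 − 0.6065)/(1.6487 − 0.6065) = 0.4876/1.0422 = 0.4679
Terminal stock prices: S_uu = 135.9, S_ud = 50, S_dd = 18.39
Terminal payoffs (S − K): max(90.91, 0) = 90.91, max(5, 0) = 5, max(-26.61, 0) = 0
Node u (S = 82.44): V_u = e^(−0.09)·[0.4679·90.9141 + 0.5321·5.0000] = 41.3092
Node d (S = 30.33): V_d = e^(−0.09)·[0.4679·5.0000 + 0.5321·0.0000] = 2.1382
Node 0 (S = 50): V_0 = e^(−0.09)·[0.4679·41.3092 + 0.5321·2.1382] = 18.7049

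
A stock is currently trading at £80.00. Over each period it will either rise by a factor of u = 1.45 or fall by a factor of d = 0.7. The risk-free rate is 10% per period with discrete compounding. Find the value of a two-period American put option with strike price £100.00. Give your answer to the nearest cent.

£22.53

Risk-neutral probability p = (1 + 0.1 − 0.7)/(1.45 − 0.7) = 0.4000/0.7500 = 0.5333
Terminal stock prices: S_uu = 168.2, S_ud = 81.2, S_dd = 39.2
Terminal payoffs (K − S): max(-68.2, 0) = 0, max(18.8, 0) = 18.8, max(60.8, 0) = 60.8
Node u (S = 116): continuation = 1/1.1·[0.5333·0.0000 + 0.4667·18.8000] = 7.9758; exercise value = 0.0000 ≤ continuation, so V_u = 7.9758
Node d (S = 56): continuation = 1/1.1·[0.5333·18.8000 + 0.4667·60.8000] = 34.9091; exercise value = 44.0000 > continuation, so V_d = 44.0000 (exercise)
Node 0 (S = 80): continuation = 1/1.1·[0.5333·7.9758 + 0.4667·44.0000] = 22.5337; exercise value = 20.0000 ≤ continuation, so V_0 = 22.5337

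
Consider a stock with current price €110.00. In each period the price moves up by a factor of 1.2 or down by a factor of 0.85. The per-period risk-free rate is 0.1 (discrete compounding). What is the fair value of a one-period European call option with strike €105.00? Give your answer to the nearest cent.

Risk-neutral probability p = (1 + 0.1 − 0.85)/(1.2 − 0.85) = 0.2500/0.3500 = 0.7143
Terminal stock prices: S_u = 132, S_d = 93.5
Terminal payoffs (S − K): max(27, 0) = 27, max(-11.5, 0) = 0
Node 0 (S = 110): V_0 = 1/1.1·[0.7143·27.0000 + 0.2857·0.0000] = 17.5325

€17.53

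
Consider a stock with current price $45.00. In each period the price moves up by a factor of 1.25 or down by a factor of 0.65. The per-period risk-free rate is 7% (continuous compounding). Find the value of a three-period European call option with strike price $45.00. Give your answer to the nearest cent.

Risk-neutral probability p = (e^0.07 − 0.65)/(1.25 − 0.65) = 0.4225/0.6000 = 0.7042
Terminal stock prices: S_uuu = 87.89, S_uud = 45.7, S_udd = 23.77, S_ddd = 12.36
Terminal payoffs (S − K): max(42.89, 0) = 42.89, max(0.7031, 0) = 0.7031, max(-21.23, 0) = 0, max(-32.64, 0) = 0
Node uu (S = 70.31): V_uu = e^(−0.07)·[0.7042·42.8906 + 0.2958·0.7031] = 28.3548
Node ud (S = 36.56): V_ud = e^(−0.07)·[0.7042·0.7031 + 0.2958·0.0000] = 0.4617
Node dd (S = 19.01): V_dd = e^(−0.07)·[0.7042·0.0000 + 0.2958·0.0000] = 0.0000
Node u (S = 56.25): V_u = e^(−0.07)·[0.7042·28.3548 + 0.2958·0.4617] = 18.7443
Node d (S = 29.25): V_d = e^(−0.07)·[0.7042·0.4617 + 0.2958·0.0000] = 0.3031
Node 0 (S = 45): V_0 = e^(−0.07)·[0.7042·18.7443 + 0.2958·0.3031] = 12.3906

$12.39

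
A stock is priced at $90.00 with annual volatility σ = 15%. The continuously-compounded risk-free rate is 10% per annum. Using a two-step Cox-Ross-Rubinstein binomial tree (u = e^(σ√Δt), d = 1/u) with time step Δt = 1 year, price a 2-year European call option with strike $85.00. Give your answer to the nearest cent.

$20.94

CRR parameters: u = e^(σ√Δt) = e^(0.15·√1) = 1.1618, d = 1/u = 0.8607
Per-period rate: rΔt = 0.1·1 = 0.1, so R = e^0.1 = 1.1052
Risk-neutral probability p = (e^0.1 − 0.8607)/(1.1618 − 0.8607) = 0.2445/0.3011 = 0.8118
Terminal stock prices: S_uu = 121.5, S_ud = 90, S_dd = 66.67
Terminal payoffs (S − K): max(36.49, 0) = 36.49, max(5, 0) = 5, max(-18.33, 0) = 0
Node u (S = 104.6): V_u = e^(−0.1)·[0.8118·36.4873 + 0.1882·5.0000] = 27.6539
Node d (S = 77.46): V_d = e^(−0.1)·[0.8118·5.0000 + 0.1882·0.0000] = 3.6729
Node 0 (S = 90): V_0 = e^(−0.1)·[0.8118·27.6539 + 0.1882·3.6729] = 20.9392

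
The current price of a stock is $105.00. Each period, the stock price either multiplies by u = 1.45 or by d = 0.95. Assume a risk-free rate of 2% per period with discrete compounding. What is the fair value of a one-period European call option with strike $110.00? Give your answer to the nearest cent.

$5.80

Risk-neutral probability p = (1 + 0.02 − 0.95)/(1.45 − 0.95) = 0.0700/0.5000 = 0.1400
Terminal stock prices: S_u = 152.2, S_d = 99.75
Terminal payoffs (S − K): max(42.25, 0) = 42.25, max(-10.25, 0) = 0
Node 0 (S = 105): V_0 = 1/1.02·[0.1400·42.2500 + 0.8600·0.0000] = 5.7990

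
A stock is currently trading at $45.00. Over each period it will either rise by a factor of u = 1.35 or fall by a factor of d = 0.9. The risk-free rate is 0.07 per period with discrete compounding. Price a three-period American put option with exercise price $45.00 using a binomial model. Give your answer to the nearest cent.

Risk-neutral probability p = (1 + 0.07 − 0.9)/(1.35 − 0.9) = 0.1700/0.4500 = 0.3778
Terminal stock prices: S_uuu = 110.7, S_uud = 73.81, S_udd = 49.21, S_ddd = 32.81
Terminal payoffs (K − S): max(-65.72, 0) = 0, max(-28.81, 0) = 0, max(-4.208, 0) = 0, max(12.19, 0) = 12.19
Node uu (S = 82.01): continuation = 1/1.07·[0.3778·0.0000 + 0.6222·0.0000] = 0.0000; exercise value = 0.0000 ≤ continuation, so V_uu = 0.0000
Node ud (S = 54.68): continuation = 1/1.07·[0.3778·0.0000 + 0.6222·0.0000] = 0.0000; exercise value = 0.0000 ≤ continuation, so V_ud = 0.0000
Node dd (S = 36.45): continuation = 1/1.07·[0.3778·0.0000 + 0.6222·12.1950] = 7.0916; exercise value = 8.5500 > continuation, so V_dd = 8.5500 (exercise)
Node u (S = 60.75): continuation = 1/1.07·[0.3778·0.0000 + 0.6222·0.0000] = 0.0000; exercise value = 0.0000 ≤ continuation, so V_u = 0.0000
Node d (S = 40.5): continuation = 1/1.07·[0.3778·0.0000 + 0.6222·8.5500] = 4.9720; exercise value = 4.5000 ≤ continuation, so V_d = 4.9720
Node 0 (S = 45): continuation = 1/1.07·[0.3778·0.0000 + 0.6222·4.9720] = 2.8913; exercise value = 0.0000 ≤ continuation, so V_0 = 2.8913

$2.89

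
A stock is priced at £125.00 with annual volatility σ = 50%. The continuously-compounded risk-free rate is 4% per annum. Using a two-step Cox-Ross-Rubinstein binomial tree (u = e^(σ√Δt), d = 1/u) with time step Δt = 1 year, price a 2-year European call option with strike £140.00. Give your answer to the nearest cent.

CRR parameters: u = e^(σ√Δt) = e^(0.5·√1) = 1.6487, d = 1/u = 0.6065
Per-period rate: rΔt = 0.04·1 = 0.04, so R = e^0.04 = 1.0408
Risk-neutral probability p = (e^0.04 − 0.6065)/(1.6487 − 0.6065) = 0.4343/1.0422 = 0.4167
Terminal stock prices: S_uu = 339.8, S_ud = 125, S_dd = 45.98
Terminal payoffs (S − K): max(199.8, 0) = 199.8, max(-15, 0) = 0, max(-94.02, 0) = 0
Node u (S = 206.1): V_u = e^(−0.04)·[0.4167·199.7852 + 0.5833·0.0000] = 79.9861
Node d (S = 75.82): V_d = e^(−0.04)·[0.4167·0.0000 + 0.5833·0.0000] = 0.0000
Node 0 (S = 125): V_0 = e^(−0.04)·[0.4167·79.9861 + 0.5833·0.0000] = 32.0232

£32.02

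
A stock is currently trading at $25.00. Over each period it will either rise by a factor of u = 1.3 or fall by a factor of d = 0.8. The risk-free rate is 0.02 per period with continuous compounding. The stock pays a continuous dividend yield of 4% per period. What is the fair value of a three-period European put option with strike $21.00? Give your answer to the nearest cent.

Per-period risk-free factor R = e^0.02 = 1.0202; dividend-adjusted growth = e^(0.02−0.04) = 0.9802.
Risk-neutral probability p = (0.9802 − 0.8)/(1.3 − 0.8) = 0.1802/0.5000 = 0.3604
Terminal stock prices: S_uuu = 54.93, S_uud = 33.8, S_udd = 20.8, S_ddd = 12.8
Terminal payoffs (K − S): max(-33.93, 0) = 0, max(-12.8, 0) = 0, max(0.2, 0) = 0.2, max(8.2, 0) = 8.2
Node uu (S = 42.25): V_uu = e^(−0.02)·[0.3604·0.0000 + 0.6396·0.0000] = 0.0000
Node ud (S = 26): V_ud = e^(−0.02)·[0.3604·0.0000 + 0.6396·0.2000] = 0.1254
Node dd (S = 16): V_dd = e^(−0.02)·[0.3604·0.2000 + 0.6396·8.2000] = 5.2115
Node u (S = 32.5): V_u = e^(−0.02)·[0.3604·0.0000 + 0.6396·0.1254] = 0.0786
Node d (S = 20): V_d = e^(−0.02)·[0.3604·0.1254 + 0.6396·5.2115] = 3.3116
Node 0 (S = 25): V_0 = e^(−0.02)·[0.3604·0.0786 + 0.6396·3.3116] = 2.1039

$2.10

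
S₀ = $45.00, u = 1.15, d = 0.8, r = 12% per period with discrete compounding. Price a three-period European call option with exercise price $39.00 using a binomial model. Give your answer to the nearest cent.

$17.33

Risk-neutral probability p = (1 + 0.12 − 0.8)/(1.15 − 0.8) = 0.3200/0.3500 = 0.9143
Terminal stock prices: S_uuu = 68.44, S_uud = 47.61, S_udd = 33.12, S_ddd = 23.04
Terminal payoffs (S − K): max(29.44, 0) = 29.44, max(8.61, 0) = 8.61, max(-5.88, 0) = 0, max(-15.96, 0) = 0
Node uu (S = 59.51): V_uu = 1/1.12·[0.9143·29.4394 + 0.0857·8.6100] = 24.6911
Node ud (S = 41.4): V_ud = 1/1.12·[0.9143·8.6100 + 0.0857·0.0000] = 7.0286
Node dd (S = 28.8): V_dd = 1/1.12·[0.9143·0.0000 + 0.0857·0.0000] = 0.0000
Node u (S = 51.75): V_u = 1/1.12·[0.9143·24.6911 + 0.0857·7.0286] = 20.6939
Node d (S = 36): V_d = 1/1.12·[0.9143·7.0286 + 0.0857·0.0000] = 5.7376
Node 0 (S = 45): V_0 = 1/1.12·[0.9143·20.6939 + 0.0857·5.7376] = 17.3321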